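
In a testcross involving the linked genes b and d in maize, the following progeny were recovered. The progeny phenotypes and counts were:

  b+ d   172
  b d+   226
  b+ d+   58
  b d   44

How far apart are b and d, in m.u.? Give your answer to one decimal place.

The two most frequent classes, b+ d (172) and b d+ (226), are the parental types, so the F1 was b+ d / b d+.
The recombinant classes are b+ d+ and b d: 58 + 44 = 102.
Recombination frequency = 102/500 = 0.2040 ≈ 20.4%, i.e. 20.4 m.u.

20.4 m.u.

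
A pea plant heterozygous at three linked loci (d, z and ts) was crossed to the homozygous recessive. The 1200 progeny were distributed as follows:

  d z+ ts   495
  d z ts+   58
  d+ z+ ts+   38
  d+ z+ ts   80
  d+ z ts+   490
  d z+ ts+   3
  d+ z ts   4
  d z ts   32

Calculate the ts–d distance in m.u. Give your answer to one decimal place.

The two most frequent reciprocal classes, d z+ ts and d+ z ts+, are the parental types, so the F1 was d z+ ts / d+ z ts+.
The two rarest classes, d z+ ts+ and d+ z ts, are the double crossovers. Comparing them with the parentals, only the ts allele has switched, so ts is the middle locus and the order is d – ts – z.
Crossovers in the d–ts interval produce the single-crossover classes d+ z+ ts and d z ts+ (80 + 58 = 138) plus the double crossovers (7).
RF(d–ts) = (138 + 7) / 1200 = 145/1200 = 0.1208 → 12.1 m.u.

12.1 m.u.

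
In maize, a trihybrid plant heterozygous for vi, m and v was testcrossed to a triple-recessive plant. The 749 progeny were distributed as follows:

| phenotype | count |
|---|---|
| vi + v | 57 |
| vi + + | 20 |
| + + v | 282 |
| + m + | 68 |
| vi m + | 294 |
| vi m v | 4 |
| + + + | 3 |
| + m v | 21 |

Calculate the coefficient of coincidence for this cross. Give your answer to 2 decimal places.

0.83

The two most frequent reciprocal classes, vi m + and + + v, are the parental types, so the F1 was vi m + / + + v.
The two rarest classes, vi m v and + + +, are the double crossovers. Comparing them with the parentals, only the v allele has switched, so v is the middle locus and the order is vi – v – m.
vi–v: (125 + 7)/749 = 0.1762; v–m: (41 + 7)/749 = 0.0641.
Expected DCO frequency = 0.1762 × 0.0641 ≈ 0.01129; observed = 7/749 ≈ 0.00935.
Coefficient of coincidence = 0.00935/0.01129 ≈ 0.83.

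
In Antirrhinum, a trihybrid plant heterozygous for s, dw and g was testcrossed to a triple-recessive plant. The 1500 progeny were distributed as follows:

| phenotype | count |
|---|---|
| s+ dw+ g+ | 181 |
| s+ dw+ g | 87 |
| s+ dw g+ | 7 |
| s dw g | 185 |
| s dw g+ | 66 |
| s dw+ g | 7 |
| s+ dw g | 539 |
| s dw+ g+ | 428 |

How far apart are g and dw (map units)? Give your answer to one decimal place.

The two most frequent reciprocal classes, s+ dw g and s dw+ g+, are the parental types, so the F1 was s+ dw g / s dw+ g+.
The two rarest classes, s+ dw g+ and s dw+ g, are the double crossovers. Comparing them with the parentals, only the g allele has switched, so g is the middle locus and the order is s – g – dw.
Crossovers in the g–dw interval produce the single-crossover classes s+ dw+ g and s dw g+ (87 + 66 = 153) plus the double crossovers (14).
RF(g–dw) = (153 + 14) / 1500 = 167/1500 = 0.1113 → 11.1 map units.

11.1 map units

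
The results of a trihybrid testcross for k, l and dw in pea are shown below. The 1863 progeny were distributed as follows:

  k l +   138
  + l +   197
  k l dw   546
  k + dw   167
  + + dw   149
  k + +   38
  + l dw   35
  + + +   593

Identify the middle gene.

k

The two most frequent reciprocal classes, k l dw and + + +, are the parental types, so the F1 was k l dw / + + +.
The two rarest classes, + l dw and k + +, are the double crossovers. Comparing them with the parentals, only the k allele has switched, so k is the middle locus and the order is dw – k – l.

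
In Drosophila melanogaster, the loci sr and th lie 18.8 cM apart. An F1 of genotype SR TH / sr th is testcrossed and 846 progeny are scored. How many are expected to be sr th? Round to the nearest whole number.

343

A map distance of 18.8 cM corresponds to a recombination frequency of 0.188.
The F1 is SR TH / sr th, so sr th is a parental gamete class with expected frequency (1 − r)/2 = 0.812/2 = 0.4060.
Expected number = 0.4060 × 846 = 343.48 ≈ 343.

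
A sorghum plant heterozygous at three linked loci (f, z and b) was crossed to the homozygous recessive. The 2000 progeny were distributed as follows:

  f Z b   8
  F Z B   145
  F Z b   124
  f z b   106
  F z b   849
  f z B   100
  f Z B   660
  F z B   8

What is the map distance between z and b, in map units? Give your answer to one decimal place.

12.0 map units

The two most frequent reciprocal classes, F z b and f Z B, are the parental types, so the F1 was F z b / f Z B.
The two rarest classes, F z B and f Z b, are the double crossovers. Comparing them with the parentals, only the b allele has switched, so b is the middle locus and the order is f – b – z.
Crossovers in the b–z interval produce the single-crossover classes F Z b and f z B (124 + 100 = 224) plus the double crossovers (16).
RF(b–z) = (224 + 16) / 2000 = 240/2000 = 0.1200 → 12.0 map units.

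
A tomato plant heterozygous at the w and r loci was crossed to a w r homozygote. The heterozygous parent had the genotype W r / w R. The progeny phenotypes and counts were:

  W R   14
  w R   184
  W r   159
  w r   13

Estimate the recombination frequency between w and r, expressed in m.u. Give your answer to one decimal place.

The recombinant classes are W R and w r: 14 + 13 = 27.
Recombination frequency = 27/370 = 0.0730 ≈ 7.3%, i.e. 7.3 m.u.

7.3 m.u.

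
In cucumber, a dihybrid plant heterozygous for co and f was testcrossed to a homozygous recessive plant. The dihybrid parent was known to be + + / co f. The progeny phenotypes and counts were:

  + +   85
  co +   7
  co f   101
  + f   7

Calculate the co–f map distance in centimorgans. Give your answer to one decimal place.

The recombinant classes are + f and co +: 7 + 7 = 14.
Recombination frequency = 14/200 = 0.0700 ≈ 7.0%, i.e. 7.0 centimorgans.

7.0 centimorgans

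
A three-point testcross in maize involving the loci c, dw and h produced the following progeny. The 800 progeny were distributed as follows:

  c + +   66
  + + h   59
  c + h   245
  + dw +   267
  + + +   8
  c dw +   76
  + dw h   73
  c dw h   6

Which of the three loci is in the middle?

dw

The two most frequent reciprocal classes, c + h and + dw +, are the parental types, so the F1 was c + h / + dw +.
The two rarest classes, c dw h and + + +, are the double crossovers. Comparing them with the parentals, only the dw allele has switched, so dw is the middle locus and the order is h – dw – c.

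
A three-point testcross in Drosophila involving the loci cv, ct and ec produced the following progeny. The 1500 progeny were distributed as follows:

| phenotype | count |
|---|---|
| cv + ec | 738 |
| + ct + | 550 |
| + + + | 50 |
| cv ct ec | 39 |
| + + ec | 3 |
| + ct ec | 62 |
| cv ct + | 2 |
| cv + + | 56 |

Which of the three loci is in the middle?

cv

The two most frequent reciprocal classes, + ct + and cv + ec, are the parental types, so the F1 was + ct + / cv + ec.
The two rarest classes, cv ct + and + + ec, are the double crossovers. Comparing them with the parentals, only the cv allele has switched, so cv is the middle locus and the order is ct – cv – ec.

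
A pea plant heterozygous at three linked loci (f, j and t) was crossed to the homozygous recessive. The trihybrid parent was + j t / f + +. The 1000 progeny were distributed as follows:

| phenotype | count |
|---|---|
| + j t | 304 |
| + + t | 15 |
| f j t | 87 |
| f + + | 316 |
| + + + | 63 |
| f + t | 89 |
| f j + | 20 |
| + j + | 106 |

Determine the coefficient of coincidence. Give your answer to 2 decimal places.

The two rarest classes, + + t and f j +, are the double crossovers. Comparing them with the parentals, only the j allele has switched, so j is the middle locus and the order is t – j – f.
t–j: (195 + 35)/1000 = 0.2300; j–f: (150 + 35)/1000 = 0.1850.
Expected DCO frequency = 0.2300 × 0.1850 ≈ 0.04255; observed = 35/1000 ≈ 0.03500.
Coefficient of coincidence = 0.03500/0.04255 ≈ 0.82.

0.82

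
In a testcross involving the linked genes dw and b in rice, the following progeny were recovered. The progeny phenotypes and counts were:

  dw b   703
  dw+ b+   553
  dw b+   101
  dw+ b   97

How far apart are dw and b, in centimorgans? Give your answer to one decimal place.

The two most frequent classes, dw+ b+ (553) and dw b (703), are the parental types, so the F1 was dw+ b+ / dw b.
The recombinant classes are dw+ b and dw b+: 97 + 101 = 198.
Recombination frequency = 198/1454 = 0.1362 ≈ 13.6%, i.e. 13.6 centimorgans.

13.6 centimorgans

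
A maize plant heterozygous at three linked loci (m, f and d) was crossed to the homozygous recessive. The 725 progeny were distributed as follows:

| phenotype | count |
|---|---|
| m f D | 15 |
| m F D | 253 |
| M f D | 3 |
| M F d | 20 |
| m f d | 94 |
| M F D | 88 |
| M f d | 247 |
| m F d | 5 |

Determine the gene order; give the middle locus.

The two most frequent reciprocal classes, M f d and m F D, are the parental types, so the F1 was M f d / m F D.
The two rarest classes, M f D and m F d, are the double crossovers. Comparing them with the parentals, only the d allele has switched, so d is the middle locus and the order is m – d – f.

d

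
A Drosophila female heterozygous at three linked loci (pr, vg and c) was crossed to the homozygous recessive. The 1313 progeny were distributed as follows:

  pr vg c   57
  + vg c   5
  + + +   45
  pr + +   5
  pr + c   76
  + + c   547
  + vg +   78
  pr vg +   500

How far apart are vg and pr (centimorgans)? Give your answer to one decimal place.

The two most frequent reciprocal classes, + + c and pr vg +, are the parental types, so the F1 was + + c / pr vg +.
The two rarest classes, + vg c and pr + +, are the double crossovers. Comparing them with the parentals, only the vg allele has switched, so vg is the middle locus and the order is c – vg – pr.
Crossovers in the vg–pr interval produce the single-crossover classes pr + c and + vg + (76 + 78 = 154) plus the double crossovers (10).
RF(vg–pr) = (154 + 10) / 1313 = 164/1313 = 0.1249 → 12.5 centimorgans.

12.5 centimorgans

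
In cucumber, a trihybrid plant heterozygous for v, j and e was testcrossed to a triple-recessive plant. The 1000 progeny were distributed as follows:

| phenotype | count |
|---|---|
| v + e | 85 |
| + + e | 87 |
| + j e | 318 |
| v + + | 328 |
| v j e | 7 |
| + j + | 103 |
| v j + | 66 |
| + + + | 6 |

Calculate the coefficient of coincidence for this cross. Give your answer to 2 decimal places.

The two most frequent reciprocal classes, v + + and + j e, are the parental types, so the F1 was v + + / + j e.
The two rarest classes, + + + and v j e, are the double crossovers. Comparing them with the parentals, only the v allele has switched, so v is the middle locus and the order is e – v – j.
e–v: (188 + 13)/1000 = 0.2010; v–j: (153 + 13)/1000 = 0.1660.
Expected DCO frequency = 0.2010 × 0.1660 ≈ 0.03337; observed = 13/1000 ≈ 0.01300.
Coefficient of coincidence = 0.01300/0.03337 ≈ 0.39.

0.39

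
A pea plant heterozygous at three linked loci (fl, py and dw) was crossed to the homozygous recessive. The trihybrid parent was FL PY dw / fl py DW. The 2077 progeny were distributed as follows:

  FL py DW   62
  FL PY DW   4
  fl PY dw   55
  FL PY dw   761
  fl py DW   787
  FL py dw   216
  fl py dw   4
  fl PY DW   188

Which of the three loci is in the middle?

dw

The two rarest classes, FL PY DW and fl py dw, are the double crossovers. Comparing them with the parentals, only the dw allele has switched, so dw is the middle locus and the order is py – dw – fl.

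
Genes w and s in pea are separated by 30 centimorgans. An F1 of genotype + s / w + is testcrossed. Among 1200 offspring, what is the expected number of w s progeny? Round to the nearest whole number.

A map distance of 30 centimorgans corresponds to a recombination frequency of 0.300.
The F1 is + s / w +, so w s is a recombinant gamete class with expected frequency r/2 = 0.300/2 = 0.1500.
Expected number = 0.1500 × 1200 = 180.00 ≈ 180.

180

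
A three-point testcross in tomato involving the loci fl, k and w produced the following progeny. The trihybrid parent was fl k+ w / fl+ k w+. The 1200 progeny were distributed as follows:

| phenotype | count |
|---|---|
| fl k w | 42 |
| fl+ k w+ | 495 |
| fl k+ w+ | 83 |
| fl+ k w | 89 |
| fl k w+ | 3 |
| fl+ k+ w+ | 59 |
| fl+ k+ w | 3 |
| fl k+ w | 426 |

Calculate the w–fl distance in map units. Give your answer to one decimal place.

The two rarest classes, fl+ k+ w and fl k w+, are the double crossovers. Comparing them with the parentals, only the fl allele has switched, so fl is the middle locus and the order is k – fl – w.
Crossovers in the fl–w interval produce the single-crossover classes fl k+ w+ and fl+ k w (83 + 89 = 172) plus the double crossovers (6).
RF(fl–w) = (172 + 6) / 1200 = 178/1200 = 0.1483 → 14.8 map units.

14.8 map units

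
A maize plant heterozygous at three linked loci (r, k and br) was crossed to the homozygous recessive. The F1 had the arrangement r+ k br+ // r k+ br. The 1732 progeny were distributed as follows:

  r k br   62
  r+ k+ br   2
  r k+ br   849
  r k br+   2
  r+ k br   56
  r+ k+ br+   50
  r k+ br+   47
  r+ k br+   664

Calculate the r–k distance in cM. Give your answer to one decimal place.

The two rarest classes, r k br+ and r+ k+ br, are the double crossovers. Comparing them with the parentals, only the r allele has switched, so r is the middle locus and the order is br – r – k.
Crossovers in the r–k interval produce the single-crossover classes r+ k+ br+ and r k br (50 + 62 = 112) plus the double crossovers (4).
RF(r–k) = (112 + 4) / 1732 = 116/1732 = 0.0670 → 6.7 cM.

6.7 cM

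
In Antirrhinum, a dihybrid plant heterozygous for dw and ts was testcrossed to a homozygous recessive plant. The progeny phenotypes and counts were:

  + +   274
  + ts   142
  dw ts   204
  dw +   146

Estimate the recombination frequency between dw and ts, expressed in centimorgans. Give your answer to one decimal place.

The two most frequent classes, + + (274) and dw ts (204), are the parental types, so the F1 was + + / dw ts.
The recombinant classes are + ts and dw +: 142 + 146 = 288.
Recombination frequency = 288/766 = 0.3760 ≈ 37.6%, i.e. 37.6 centimorgans.

37.6 centimorgans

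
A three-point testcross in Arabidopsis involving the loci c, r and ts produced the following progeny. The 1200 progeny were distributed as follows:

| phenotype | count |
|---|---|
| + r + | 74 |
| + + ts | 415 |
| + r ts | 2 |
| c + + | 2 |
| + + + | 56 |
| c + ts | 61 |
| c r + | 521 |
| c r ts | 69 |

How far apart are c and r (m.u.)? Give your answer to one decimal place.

The two most frequent reciprocal classes, + + ts and c r +, are the parental types, so the F1 was + + ts / c r +.
The two rarest classes, + r ts and c + +, are the double crossovers. Comparing them with the parentals, only the r allele has switched, so r is the middle locus and the order is ts – r – c.
Crossovers in the r–c interval produce the single-crossover classes c + ts and + r + (61 + 74 = 135) plus the double crossovers (4).
RF(r–c) = (135 + 4) / 1200 = 139/1200 = 0.1158 → 11.6 m.u.

11.6 m.u.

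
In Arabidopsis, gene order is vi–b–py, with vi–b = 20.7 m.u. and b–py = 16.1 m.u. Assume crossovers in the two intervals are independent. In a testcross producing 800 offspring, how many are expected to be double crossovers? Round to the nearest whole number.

Map distances give recombination frequencies of 0.207 and 0.161 for the two intervals.
With no interference, expected double-crossover frequency = 0.207 × 0.161 = 0.03333.
Expected number = 0.03333 × 800 = 26.66 ≈ 27.

27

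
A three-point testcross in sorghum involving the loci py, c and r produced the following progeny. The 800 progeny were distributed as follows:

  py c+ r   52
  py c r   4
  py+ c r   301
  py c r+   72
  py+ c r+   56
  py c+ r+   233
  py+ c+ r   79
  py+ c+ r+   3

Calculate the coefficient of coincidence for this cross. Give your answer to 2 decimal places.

The two most frequent reciprocal classes, py c+ r+ and py+ c r, are the parental types, so the F1 was py c+ r+ / py+ c r.
The two rarest classes, py+ c+ r+ and py c r, are the double crossovers. Comparing them with the parentals, only the py allele has switched, so py is the middle locus and the order is r – py – c.
r–py: (108 + 7)/800 = 0.1437; py–c: (151 + 7)/800 = 0.1975.
Expected DCO frequency = 0.1437 × 0.1975 ≈ 0.02838; observed = 7/800 ≈ 0.00875.
Coefficient of coincidence = 0.00875/0.02838 ≈ 0.31.

0.31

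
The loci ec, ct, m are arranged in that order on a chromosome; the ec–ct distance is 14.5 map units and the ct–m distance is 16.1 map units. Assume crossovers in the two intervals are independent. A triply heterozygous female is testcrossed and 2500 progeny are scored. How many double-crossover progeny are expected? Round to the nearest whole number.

Map distances give recombination frequencies of 0.145 and 0.161 for the two intervals.
With no interference, expected double-crossover frequency = 0.145 × 0.161 = 0.02334.
Expected number = 0.02334 × 2500 = 58.36 ≈ 58.

58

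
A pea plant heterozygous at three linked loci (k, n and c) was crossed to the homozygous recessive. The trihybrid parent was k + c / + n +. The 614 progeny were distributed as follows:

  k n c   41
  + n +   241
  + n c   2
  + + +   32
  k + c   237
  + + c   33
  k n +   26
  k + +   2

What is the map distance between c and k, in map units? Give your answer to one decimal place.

10.3 map units

The two rarest classes, k + + and + n c, are the double crossovers. Comparing them with the parentals, only the c allele has switched, so c is the middle locus and the order is n – c – k.
Crossovers in the c–k interval produce the single-crossover classes + + c and k n + (33 + 26 = 59) plus the double crossovers (4).
RF(c–k) = (59 + 4) / 614 = 63/614 = 0.1026 → 10.3 map units.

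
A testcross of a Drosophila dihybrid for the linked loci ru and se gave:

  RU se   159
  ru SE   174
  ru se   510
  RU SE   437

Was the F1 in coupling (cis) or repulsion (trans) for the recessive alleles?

cis

The two most frequent classes are RU SE (437) and ru se (510); these are the parental (non-recombinant) types.
So the F1 carried RU SE on one chromosome and ru se on the other — the recessive alleles are on the same chromosome (cis / coupling).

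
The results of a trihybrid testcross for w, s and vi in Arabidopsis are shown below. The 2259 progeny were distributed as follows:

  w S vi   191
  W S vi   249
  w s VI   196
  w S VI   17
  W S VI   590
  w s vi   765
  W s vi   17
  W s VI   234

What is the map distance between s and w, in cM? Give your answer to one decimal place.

20.3 cM

The two most frequent reciprocal classes, W S VI and w s vi, are the parental types, so the F1 was W S VI / w s vi.
The two rarest classes, w S VI and W s vi, are the double crossovers. Comparing them with the parentals, only the w allele has switched, so w is the middle locus and the order is vi – w – s.
Crossovers in the w–s interval produce the single-crossover classes W s VI and w S vi (234 + 191 = 425) plus the double crossovers (34).
RF(w–s) = (425 + 34) / 2259 = 459/2259 = 0.2032 → 20.3 cM.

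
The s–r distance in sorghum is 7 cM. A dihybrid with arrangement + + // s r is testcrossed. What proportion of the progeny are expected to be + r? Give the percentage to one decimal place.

3.5%

A map distance of 7 cM corresponds to a recombination frequency of 0.070.
The F1 is + + / s r, so + r is a recombinant gamete class with expected frequency r/2 = 0.070/2 = 0.0350.
That is 0.0350 = 3.5% of the progeny.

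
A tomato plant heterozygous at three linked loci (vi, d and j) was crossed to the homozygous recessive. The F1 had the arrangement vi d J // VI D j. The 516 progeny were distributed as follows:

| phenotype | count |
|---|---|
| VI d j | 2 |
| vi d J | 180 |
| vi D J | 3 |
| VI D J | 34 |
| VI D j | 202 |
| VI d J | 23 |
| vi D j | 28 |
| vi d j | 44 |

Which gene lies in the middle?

The two rarest classes, vi D J and VI d j, are the double crossovers. Comparing them with the parentals, only the d allele has switched, so d is the middle locus and the order is vi – d – j.

d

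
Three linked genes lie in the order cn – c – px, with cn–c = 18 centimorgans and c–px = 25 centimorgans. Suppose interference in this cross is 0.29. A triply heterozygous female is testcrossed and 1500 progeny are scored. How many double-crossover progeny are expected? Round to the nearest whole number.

Map distances give recombination frequencies of 0.180 and 0.250 for the two intervals.
With interference 0.29 (so coincidence = 0.71), expected double-crossover frequency = 0.180 × 0.250 × 0.71 = 0.03195.
Expected number = 0.03195 × 1500 = 47.92 ≈ 48.

48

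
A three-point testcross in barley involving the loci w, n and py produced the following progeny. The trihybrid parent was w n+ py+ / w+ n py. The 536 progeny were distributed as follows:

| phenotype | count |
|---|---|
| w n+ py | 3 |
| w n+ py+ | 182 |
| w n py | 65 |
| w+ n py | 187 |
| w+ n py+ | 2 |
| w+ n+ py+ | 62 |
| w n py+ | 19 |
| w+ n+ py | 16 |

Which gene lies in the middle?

py

The two rarest classes, w n+ py and w+ n py+, are the double crossovers. Comparing them with the parentals, only the py allele has switched, so py is the middle locus and the order is n – py – w.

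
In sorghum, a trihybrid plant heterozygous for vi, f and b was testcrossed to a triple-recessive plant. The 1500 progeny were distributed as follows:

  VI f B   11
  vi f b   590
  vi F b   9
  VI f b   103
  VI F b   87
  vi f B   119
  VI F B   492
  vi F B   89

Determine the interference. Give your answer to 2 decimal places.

The two most frequent reciprocal classes, vi f b and VI F B, are the parental types, so the F1 was vi f b / VI F B.
The two rarest classes, vi F b and VI f B, are the double crossovers. Comparing them with the parentals, only the f allele has switched, so f is the middle locus and the order is vi – f – b.
vi–f: (192 + 20)/1500 = 0.1413; f–b: (206 + 20)/1500 = 0.1507.
Expected DCO frequency = 0.1413 × 0.1507 ≈ 0.02129; observed = 20/1500 ≈ 0.01333.
Coefficient of coincidence = 0.01333/0.02129 ≈ 0.63; interference = 1 − 0.63 = 0.37.

0.37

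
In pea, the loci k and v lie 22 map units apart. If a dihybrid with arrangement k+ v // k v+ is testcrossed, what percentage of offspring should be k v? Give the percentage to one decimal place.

A map distance of 22 map units corresponds to a recombination frequency of 0.220.
The F1 is k+ v / k v+, so k v is a recombinant gamete class with expected frequency r/2 = 0.220/2 = 0.1100.
That is 0.1100 = 11.0% of the progeny.

11.0%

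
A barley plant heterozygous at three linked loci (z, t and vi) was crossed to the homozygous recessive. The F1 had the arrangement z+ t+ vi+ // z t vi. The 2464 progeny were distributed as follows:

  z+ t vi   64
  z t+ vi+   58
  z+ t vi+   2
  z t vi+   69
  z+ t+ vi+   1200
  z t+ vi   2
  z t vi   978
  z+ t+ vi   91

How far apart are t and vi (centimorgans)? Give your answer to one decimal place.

The two rarest classes, z+ t vi+ and z t+ vi, are the double crossovers. Comparing them with the parentals, only the t allele has switched, so t is the middle locus and the order is z – t – vi.
Crossovers in the t–vi interval produce the single-crossover classes z+ t+ vi and z t vi+ (91 + 69 = 160) plus the double crossovers (4).
RF(t–vi) = (160 + 4) / 2464 = 164/2464 = 0.0666 → 6.7 centimorgans.

6.7 centimorgans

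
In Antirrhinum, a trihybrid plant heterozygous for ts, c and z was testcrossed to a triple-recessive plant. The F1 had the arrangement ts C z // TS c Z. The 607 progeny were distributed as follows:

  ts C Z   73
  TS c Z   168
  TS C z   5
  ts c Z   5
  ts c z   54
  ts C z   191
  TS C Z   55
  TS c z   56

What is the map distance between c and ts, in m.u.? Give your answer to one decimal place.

19.6 m.u.

The two rarest classes, TS C z and ts c Z, are the double crossovers. Comparing them with the parentals, only the ts allele has switched, so ts is the middle locus and the order is z – ts – c.
Crossovers in the ts–c interval produce the single-crossover classes ts c z and TS C Z (54 + 55 = 109) plus the double crossovers (10).
RF(ts–c) = (109 + 10) / 607 = 119/607 = 0.1960 → 19.6 m.u.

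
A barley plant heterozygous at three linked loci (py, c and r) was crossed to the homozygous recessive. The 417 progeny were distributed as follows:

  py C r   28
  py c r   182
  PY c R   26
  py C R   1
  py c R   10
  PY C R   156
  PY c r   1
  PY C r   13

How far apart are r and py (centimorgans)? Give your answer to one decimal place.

The two most frequent reciprocal classes, py c r and PY C R, are the parental types, so the F1 was py c r / PY C R.
The two rarest classes, PY c r and py C R, are the double crossovers. Comparing them with the parentals, only the py allele has switched, so py is the middle locus and the order is c – py – r.
Crossovers in the py–r interval produce the single-crossover classes py c R and PY C r (10 + 13 = 23) plus the double crossovers (2).
RF(py–r) = (23 + 2) / 417 = 25/417 = 0.0600 → 6.0 centimorgans.

6.0 centimorgans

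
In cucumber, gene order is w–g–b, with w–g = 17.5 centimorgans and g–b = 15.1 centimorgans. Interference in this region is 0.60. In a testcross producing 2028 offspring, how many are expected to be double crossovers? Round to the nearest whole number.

Map distances give recombination frequencies of 0.175 and 0.151 for the two intervals.
With interference 0.60 (so coincidence = 0.40), expected double-crossover frequency = 0.175 × 0.151 × 0.40 = 0.01057.
Expected number = 0.01057 × 2028 = 21.44 ≈ 21.

21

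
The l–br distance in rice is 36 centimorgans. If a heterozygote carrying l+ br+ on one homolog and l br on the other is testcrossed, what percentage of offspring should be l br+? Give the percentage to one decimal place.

A map distance of 36 centimorgans corresponds to a recombination frequency of 0.360.
The F1 is l+ br+ / l br, so l br+ is a recombinant gamete class with expected frequency r/2 = 0.360/2 = 0.1800.
That is 0.1800 = 18.0% of the progeny.

18.0%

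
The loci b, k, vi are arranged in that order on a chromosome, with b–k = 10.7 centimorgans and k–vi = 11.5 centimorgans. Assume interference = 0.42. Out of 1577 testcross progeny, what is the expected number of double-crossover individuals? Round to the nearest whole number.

11

Map distances give recombination frequencies of 0.107 and 0.115 for the two intervals.
With interference 0.42 (so coincidence = 0.58), expected double-crossover frequency = 0.107 × 0.115 × 0.58 = 0.00714.
Expected number = 0.00714 × 1577 = 11.25 ≈ 11.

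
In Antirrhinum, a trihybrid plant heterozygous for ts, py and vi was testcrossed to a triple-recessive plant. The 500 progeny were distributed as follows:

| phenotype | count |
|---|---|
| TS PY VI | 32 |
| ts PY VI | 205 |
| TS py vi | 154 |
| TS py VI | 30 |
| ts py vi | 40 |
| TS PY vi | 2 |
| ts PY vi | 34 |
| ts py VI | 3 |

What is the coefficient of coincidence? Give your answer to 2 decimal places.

0.47

The two most frequent reciprocal classes, ts PY VI and TS py vi, are the parental types, so the F1 was ts PY VI / TS py vi.
The two rarest classes, ts py VI and TS PY vi, are the double crossovers. Comparing them with the parentals, only the py allele has switched, so py is the middle locus and the order is vi – py – ts.
vi–py: (64 + 5)/500 = 0.1380; py–ts: (72 + 5)/500 = 0.1540.
Expected DCO frequency = 0.1380 × 0.1540 ≈ 0.02125; observed = 5/500 ≈ 0.01000.
Coefficient of coincidence = 0.01000/0.02125 ≈ 0.47.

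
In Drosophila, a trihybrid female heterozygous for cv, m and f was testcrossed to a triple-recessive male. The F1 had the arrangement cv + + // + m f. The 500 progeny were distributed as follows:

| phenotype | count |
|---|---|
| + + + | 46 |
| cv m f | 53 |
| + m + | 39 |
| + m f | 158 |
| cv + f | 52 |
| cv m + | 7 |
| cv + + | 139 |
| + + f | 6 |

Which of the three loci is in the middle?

m

The two rarest classes, cv m + and + + f, are the double crossovers. Comparing them with the parentals, only the m allele has switched, so m is the middle locus and the order is f – m – cv.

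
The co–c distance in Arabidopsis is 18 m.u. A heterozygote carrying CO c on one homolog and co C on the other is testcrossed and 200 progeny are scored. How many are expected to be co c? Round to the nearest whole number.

A map distance of 18 m.u. corresponds to a recombination frequency of 0.180.
The F1 is CO c / co C, so co c is a recombinant gamete class with expected frequency r/2 = 0.180/2 = 0.0900.
Expected number = 0.0900 × 200 = 18.00 ≈ 18.

18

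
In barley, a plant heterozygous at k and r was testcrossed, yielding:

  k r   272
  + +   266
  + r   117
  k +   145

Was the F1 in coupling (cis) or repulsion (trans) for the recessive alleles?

The two most frequent classes are + + (266) and k r (272); these are the parental (non-recombinant) types.
So the F1 carried + + on one chromosome and k r on the other — the recessive alleles are on the same chromosome (cis / coupling).

cis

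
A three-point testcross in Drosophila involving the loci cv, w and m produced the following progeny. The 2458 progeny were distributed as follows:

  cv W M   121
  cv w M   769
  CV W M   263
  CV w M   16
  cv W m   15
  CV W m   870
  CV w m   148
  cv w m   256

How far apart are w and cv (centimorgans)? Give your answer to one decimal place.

The two most frequent reciprocal classes, CV W m and cv w M, are the parental types, so the F1 was CV W m / cv w M.
The two rarest classes, cv W m and CV w M, are the double crossovers. Comparing them with the parentals, only the cv allele has switched, so cv is the middle locus and the order is w – cv – m.
Crossovers in the w–cv interval produce the single-crossover classes CV w m and cv W M (148 + 121 = 269) plus the double crossovers (31).
RF(w–cv) = (269 + 31) / 2458 = 300/2458 = 0.1221 → 12.2 centimorgans.

12.2 centimorgans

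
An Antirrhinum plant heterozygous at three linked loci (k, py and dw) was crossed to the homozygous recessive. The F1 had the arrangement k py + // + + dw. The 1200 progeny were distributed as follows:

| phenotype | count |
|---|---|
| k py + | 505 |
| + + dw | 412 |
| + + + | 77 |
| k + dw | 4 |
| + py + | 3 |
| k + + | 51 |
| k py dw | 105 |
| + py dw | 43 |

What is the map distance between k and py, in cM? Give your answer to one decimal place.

The two rarest classes, + py + and k + dw, are the double crossovers. Comparing them with the parentals, only the k allele has switched, so k is the middle locus and the order is dw – k – py.
Crossovers in the k–py interval produce the single-crossover classes k + + and + py dw (51 + 43 = 94) plus the double crossovers (7).
RF(k–py) = (94 + 7) / 1200 = 101/1200 = 0.0842 → 8.4 cM.

8.4 cM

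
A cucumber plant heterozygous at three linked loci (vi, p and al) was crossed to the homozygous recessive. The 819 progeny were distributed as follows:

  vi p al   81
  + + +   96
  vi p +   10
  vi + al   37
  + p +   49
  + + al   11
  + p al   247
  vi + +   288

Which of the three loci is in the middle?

The two most frequent reciprocal classes, + p al and vi + +, are the parental types, so the F1 was + p al / vi + +.
The two rarest classes, + + al and vi p +, are the double crossovers. Comparing them with the parentals, only the p allele has switched, so p is the middle locus and the order is al – p – vi.

p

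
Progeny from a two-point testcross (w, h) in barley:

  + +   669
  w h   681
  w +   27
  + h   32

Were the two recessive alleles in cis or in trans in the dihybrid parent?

The two most frequent classes are + + (669) and w h (681); these are the parental (non-recombinant) types.
So the F1 carried + + on one chromosome and w h on the other — the recessive alleles are on the same chromosome (cis / coupling).

cis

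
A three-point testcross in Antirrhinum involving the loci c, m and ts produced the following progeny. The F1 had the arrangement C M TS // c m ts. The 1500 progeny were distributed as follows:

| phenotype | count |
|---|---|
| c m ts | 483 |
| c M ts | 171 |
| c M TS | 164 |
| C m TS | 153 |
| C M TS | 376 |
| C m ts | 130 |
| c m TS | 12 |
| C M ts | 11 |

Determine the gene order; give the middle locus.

The two rarest classes, C M ts and c m TS, are the double crossovers. Comparing them with the parentals, only the ts allele has switched, so ts is the middle locus and the order is c – ts – m.

ts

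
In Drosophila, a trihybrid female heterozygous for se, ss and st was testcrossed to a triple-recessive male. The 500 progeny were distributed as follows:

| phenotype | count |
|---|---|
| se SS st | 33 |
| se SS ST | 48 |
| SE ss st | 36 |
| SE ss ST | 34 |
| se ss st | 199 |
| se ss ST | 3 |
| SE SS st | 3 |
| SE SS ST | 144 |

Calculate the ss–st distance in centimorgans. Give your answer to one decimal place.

14.6 centimorgans

The two most frequent reciprocal classes, SE SS ST and se ss st, are the parental types, so the F1 was SE SS ST / se ss st.
The two rarest classes, SE SS st and se ss ST, are the double crossovers. Comparing them with the parentals, only the st allele has switched, so st is the middle locus and the order is ss – st – se.
Crossovers in the ss–st interval produce the single-crossover classes SE ss ST and se SS st (34 + 33 = 67) plus the double crossovers (6).
RF(ss–st) = (67 + 6) / 500 = 73/500 = 0.1460 → 14.6 centimorgans.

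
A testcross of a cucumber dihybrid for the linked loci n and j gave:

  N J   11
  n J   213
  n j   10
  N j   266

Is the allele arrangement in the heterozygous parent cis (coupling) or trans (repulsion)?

trans

The two most frequent classes are N j (266) and n J (213); these are the parental (non-recombinant) types.
So the F1 carried N j on one chromosome and n J on the other — the recessive alleles are on opposite chromosomes (trans / repulsion).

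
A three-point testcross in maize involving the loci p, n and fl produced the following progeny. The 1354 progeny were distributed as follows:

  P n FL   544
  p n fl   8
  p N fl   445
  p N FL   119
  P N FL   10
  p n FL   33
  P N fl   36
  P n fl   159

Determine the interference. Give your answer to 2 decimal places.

0.05

The two most frequent reciprocal classes, p N fl and P n FL, are the parental types, so the F1 was p N fl / P n FL.
The two rarest classes, p n fl and P N FL, are the double crossovers. Comparing them with the parentals, only the n allele has switched, so n is the middle locus and the order is p – n – fl.
p–n: (69 + 18)/1354 = 0.0643; n–fl: (278 + 18)/1354 = 0.2186.
Expected DCO frequency = 0.0643 × 0.2186 ≈ 0.01406; observed = 18/1354 ≈ 0.01329.
Coefficient of coincidence = 0.01329/0.01406 ≈ 0.95; interference = 1 − 0.95 = 0.05.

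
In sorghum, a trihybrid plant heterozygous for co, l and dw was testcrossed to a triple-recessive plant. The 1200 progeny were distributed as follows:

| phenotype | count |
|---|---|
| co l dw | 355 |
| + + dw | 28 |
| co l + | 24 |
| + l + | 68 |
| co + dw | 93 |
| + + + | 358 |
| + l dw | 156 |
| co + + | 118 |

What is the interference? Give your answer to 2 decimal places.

The two most frequent reciprocal classes, + + + and co l dw, are the parental types, so the F1 was + + + / co l dw.
The two rarest classes, + + dw and co l +, are the double crossovers. Comparing them with the parentals, only the dw allele has switched, so dw is the middle locus and the order is l – dw – co.
l–dw: (161 + 52)/1200 = 0.1775; dw–co: (274 + 52)/1200 = 0.2717.
Expected DCO frequency = 0.1775 × 0.2717 ≈ 0.04823; observed = 52/1200 ≈ 0.04333.
Coefficient of coincidence = 0.04333/0.04823 ≈ 0.90; interference = 1 − 0.90 = 0.10.

0.10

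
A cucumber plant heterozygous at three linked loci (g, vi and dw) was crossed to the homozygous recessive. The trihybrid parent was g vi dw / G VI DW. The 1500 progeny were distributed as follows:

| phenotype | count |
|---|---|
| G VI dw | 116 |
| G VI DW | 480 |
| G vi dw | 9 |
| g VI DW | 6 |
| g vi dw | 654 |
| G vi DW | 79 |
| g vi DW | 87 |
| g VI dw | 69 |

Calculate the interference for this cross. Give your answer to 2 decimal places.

0.37

The two rarest classes, G vi dw and g VI DW, are the double crossovers. Comparing them with the parentals, only the g allele has switched, so g is the middle locus and the order is vi – g – dw.
vi–g: (148 + 15)/1500 = 0.1087; g–dw: (203 + 15)/1500 = 0.1453.
Expected DCO frequency = 0.1087 × 0.1453 ≈ 0.01579; observed = 15/1500 ≈ 0.01000.
Coefficient of coincidence = 0.01000/0.01579 ≈ 0.63; interference = 1 − 0.63 = 0.37.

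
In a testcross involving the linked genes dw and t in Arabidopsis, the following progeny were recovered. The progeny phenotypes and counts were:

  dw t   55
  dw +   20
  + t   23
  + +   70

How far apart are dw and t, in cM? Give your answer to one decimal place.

The two most frequent classes, + + (70) and dw t (55), are the parental types, so the F1 was + + / dw t.
The recombinant classes are + t and dw +: 23 + 20 = 43.
Recombination frequency = 43/168 = 0.2560 ≈ 25.6%, i.e. 25.6 cM.

25.6 cM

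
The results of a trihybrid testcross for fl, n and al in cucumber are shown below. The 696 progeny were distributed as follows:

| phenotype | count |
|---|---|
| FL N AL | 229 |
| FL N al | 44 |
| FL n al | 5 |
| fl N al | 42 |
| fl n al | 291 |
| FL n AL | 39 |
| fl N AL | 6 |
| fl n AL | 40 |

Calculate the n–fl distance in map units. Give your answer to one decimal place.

13.2 map units

The two most frequent reciprocal classes, FL N AL and fl n al, are the parental types, so the F1 was FL N AL / fl n al.
The two rarest classes, fl N AL and FL n al, are the double crossovers. Comparing them with the parentals, only the fl allele has switched, so fl is the middle locus and the order is al – fl – n.
Crossovers in the fl–n interval produce the single-crossover classes FL n AL and fl N al (39 + 42 = 81) plus the double crossovers (11).
RF(fl–n) = (81 + 11) / 696 = 92/696 = 0.1322 → 13.2 map units.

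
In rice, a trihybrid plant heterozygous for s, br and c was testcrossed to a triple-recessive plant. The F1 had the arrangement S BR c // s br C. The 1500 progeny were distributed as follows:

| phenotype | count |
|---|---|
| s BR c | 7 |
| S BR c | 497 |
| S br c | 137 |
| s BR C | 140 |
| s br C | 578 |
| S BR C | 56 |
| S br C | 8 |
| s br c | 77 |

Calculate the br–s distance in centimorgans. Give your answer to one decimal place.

The two rarest classes, s BR c and S br C, are the double crossovers. Comparing them with the parentals, only the s allele has switched, so s is the middle locus and the order is c – s – br.
Crossovers in the s–br interval produce the single-crossover classes S br c and s BR C (137 + 140 = 277) plus the double crossovers (15).
RF(s–br) = (277 + 15) / 1500 = 292/1500 = 0.1947 → 19.5 centimorgans.

19.5 centimorgans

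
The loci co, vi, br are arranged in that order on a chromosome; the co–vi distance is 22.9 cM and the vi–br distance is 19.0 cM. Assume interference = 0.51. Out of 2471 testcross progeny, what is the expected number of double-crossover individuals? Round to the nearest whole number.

Map distances give recombination frequencies of 0.229 and 0.190 for the two intervals.
With interference 0.51 (so coincidence = 0.49), expected double-crossover frequency = 0.229 × 0.190 × 0.49 = 0.02132.
Expected number = 0.02132 × 2471 = 52.68 ≈ 53.

53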